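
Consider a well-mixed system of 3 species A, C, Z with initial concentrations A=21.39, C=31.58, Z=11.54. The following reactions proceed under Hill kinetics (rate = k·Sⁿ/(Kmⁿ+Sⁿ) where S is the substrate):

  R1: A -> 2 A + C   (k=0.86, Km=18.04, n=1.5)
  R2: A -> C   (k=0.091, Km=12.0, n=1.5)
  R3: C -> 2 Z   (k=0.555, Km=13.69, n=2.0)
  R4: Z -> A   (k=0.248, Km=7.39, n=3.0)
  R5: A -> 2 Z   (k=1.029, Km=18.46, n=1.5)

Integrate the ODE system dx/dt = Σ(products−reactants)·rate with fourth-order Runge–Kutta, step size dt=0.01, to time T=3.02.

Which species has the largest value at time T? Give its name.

RK4 with dt=0.01: 302 steps to T=3.02. Trajectory (selected grid times):
t=0.00: A=21.39 C=31.58 Z=11.54
t=0.34: A=21.41 C=31.61 Z=12.18
t=0.67: A=21.42 C=31.63 Z=12.80
t=1.01: A=21.44 C=31.66 Z=13.43
t=1.34: A=21.47 C=31.69 Z=14.05
t=1.68: A=21.49 C=31.72 Z=14.68
t=2.01: A=21.51 C=31.74 Z=15.29
t=2.35: A=21.54 C=31.77 Z=15.93
t=2.68: A=21.56 C=31.80 Z=16.54
t=3.02: A=21.59 C=31.83 Z=17.17
At T=3.02: A=21.59 C=31.83 Z=17.17; the largest is C.

Dominant species at T: C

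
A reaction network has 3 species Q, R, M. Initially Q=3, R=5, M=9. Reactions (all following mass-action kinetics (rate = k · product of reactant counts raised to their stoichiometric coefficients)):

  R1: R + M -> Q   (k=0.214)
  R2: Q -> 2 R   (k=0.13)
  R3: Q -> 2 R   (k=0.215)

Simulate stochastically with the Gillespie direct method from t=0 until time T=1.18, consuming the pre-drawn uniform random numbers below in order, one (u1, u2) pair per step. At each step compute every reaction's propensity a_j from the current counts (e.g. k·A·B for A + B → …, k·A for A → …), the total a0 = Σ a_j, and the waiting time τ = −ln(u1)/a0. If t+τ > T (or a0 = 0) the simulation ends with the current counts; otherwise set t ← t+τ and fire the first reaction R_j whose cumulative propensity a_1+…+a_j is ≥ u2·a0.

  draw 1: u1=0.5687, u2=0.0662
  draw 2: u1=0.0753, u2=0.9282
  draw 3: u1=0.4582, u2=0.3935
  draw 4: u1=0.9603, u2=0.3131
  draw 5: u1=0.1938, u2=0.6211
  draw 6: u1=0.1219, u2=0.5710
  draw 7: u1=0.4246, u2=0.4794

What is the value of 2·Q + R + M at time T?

Check how each reaction changes W = 2·Q + R + M (weight of products minus weight of reactants):
R1: R + M -> Q: (2·1) − (1·1 + 1·1) = 2 − 2 = 0
R2: Q -> 2 R: (1·2) − (2·1) = 2 − 2 = 0
R3: Q -> 2 R: (1·2) − (2·1) = 2 − 2 = 0
Every reaction leaves W unchanged, so W is conserved and no simulation is needed: W(T) = W(0) = 2·3 + 5 + 9 = 20

Value at T = 20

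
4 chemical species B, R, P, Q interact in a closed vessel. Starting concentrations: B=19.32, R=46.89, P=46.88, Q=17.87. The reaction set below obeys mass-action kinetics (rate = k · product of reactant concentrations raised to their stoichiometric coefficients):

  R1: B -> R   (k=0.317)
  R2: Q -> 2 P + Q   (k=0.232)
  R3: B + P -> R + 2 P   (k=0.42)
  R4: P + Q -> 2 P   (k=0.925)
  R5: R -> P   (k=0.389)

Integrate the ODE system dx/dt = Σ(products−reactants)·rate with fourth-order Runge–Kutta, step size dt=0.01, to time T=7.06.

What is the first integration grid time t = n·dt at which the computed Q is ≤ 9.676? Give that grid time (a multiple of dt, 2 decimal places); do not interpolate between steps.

Threshold first reached at t = 0.02

RK4 with dt=0.01: 706 steps to T=7.06. Trajectory (selected grid times):
t=0.00: B=19.32 R=46.89 P=46.88 Q=17.87
t=0.01: B=15.45 R=50.57 P=57.83 Q=11.00
t=0.02: B=11.85 R=53.97 P=66.44 Q=6.18
t=0.78: B=0.00 R=49.08 P=101.14 Q=0.00
t=1.57: B=0.00 R=36.09 P=114.12 Q=0.00
t=2.35: B=0.00 R=26.65 P=123.57 Q=0.00
t=3.14: B=0.00 R=19.60 P=130.62 Q=0.00
t=3.92: B=0.00 R=14.47 P=135.75 Q=0.00
t=4.71: B=0.00 R=10.64 P=139.57 Q=0.00
t=5.49: B=0.00 R=7.86 P=142.36 Q=0.00
t=6.28: B=0.00 R=5.78 P=144.44 Q=0.00
t=7.06: B=0.00 R=4.27 P=145.95 Q=0.00
Q(0.01)=10.996 > 9.676 but Q(0.02)=6.181 ≤ 9.676, so the first grid time is t=0.02.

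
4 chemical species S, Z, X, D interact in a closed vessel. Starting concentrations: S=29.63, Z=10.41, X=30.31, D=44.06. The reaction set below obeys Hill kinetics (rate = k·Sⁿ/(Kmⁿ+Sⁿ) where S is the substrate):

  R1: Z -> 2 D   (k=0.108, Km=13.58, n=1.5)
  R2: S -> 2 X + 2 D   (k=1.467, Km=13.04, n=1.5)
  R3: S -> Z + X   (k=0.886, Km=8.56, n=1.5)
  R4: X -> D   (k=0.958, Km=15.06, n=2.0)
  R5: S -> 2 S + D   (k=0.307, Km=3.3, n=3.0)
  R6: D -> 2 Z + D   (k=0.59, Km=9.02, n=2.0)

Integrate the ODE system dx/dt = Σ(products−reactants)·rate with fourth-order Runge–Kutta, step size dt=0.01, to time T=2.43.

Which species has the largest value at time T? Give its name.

Dominant species at T: D

RK4 with dt=0.01: 243 steps to T=2.43. Trajectory (selected grid times):
t=0.00: S=29.63 Z=10.41 X=30.31 D=44.06
t=0.27: S=29.20 Z=10.91 X=30.92 D=44.99
t=0.54: S=28.77 Z=11.41 X=31.52 D=45.91
t=0.81: S=28.35 Z=11.91 X=32.12 D=46.84
t=1.08: S=27.92 Z=12.41 X=32.72 D=47.76
t=1.35: S=27.50 Z=12.91 X=33.31 D=48.69
t=1.62: S=27.08 Z=13.41 X=33.89 D=49.61
t=1.89: S=26.67 Z=13.90 X=34.47 D=50.53
t=2.16: S=26.25 Z=14.40 X=35.04 D=51.45
t=2.43: S=25.84 Z=14.89 X=35.61 D=52.37
At T=2.43: S=25.84 Z=14.89 X=35.61 D=52.37; the largest is D.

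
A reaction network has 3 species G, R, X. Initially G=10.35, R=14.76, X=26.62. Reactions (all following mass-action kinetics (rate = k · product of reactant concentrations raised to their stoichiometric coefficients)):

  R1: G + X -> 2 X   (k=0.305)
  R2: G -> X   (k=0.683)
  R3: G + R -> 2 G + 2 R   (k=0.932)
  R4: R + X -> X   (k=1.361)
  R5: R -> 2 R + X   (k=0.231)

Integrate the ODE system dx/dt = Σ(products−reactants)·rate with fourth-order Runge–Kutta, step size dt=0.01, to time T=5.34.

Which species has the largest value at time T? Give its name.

RK4 with dt=0.01: 534 steps to T=5.34. Trajectory (selected grid times):
t=0.00: G=10.35 R=14.76 X=26.62
t=0.59: G=0.01 R=0.00 X=41.54
t=1.19: G=0.00 R=0.00 X=41.55
t=1.78: G=0.00 R=0.00 X=41.55
t=2.37: G=0.00 R=0.00 X=41.55
t=2.97: G=0.00 R=0.00 X=41.55
t=3.56: G=0.00 R=0.00 X=41.55
t=4.15: G=0.00 R=0.00 X=41.55
t=4.75: G=0.00 R=0.00 X=41.55
t=5.34: G=0.00 R=0.00 X=41.55
At T=5.34: G=0.00 R=0.00 X=41.55; the largest is X.

Dominant species at T: X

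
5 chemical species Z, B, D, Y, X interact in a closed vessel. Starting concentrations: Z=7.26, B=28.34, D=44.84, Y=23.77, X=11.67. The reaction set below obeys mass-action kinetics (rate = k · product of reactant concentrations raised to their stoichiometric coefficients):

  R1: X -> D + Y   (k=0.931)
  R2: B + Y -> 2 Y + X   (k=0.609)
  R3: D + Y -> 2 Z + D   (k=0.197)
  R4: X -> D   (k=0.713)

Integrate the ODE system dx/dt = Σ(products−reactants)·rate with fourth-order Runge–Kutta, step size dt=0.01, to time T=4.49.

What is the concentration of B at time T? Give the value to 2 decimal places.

B at T = 0.41

RK4 with dt=0.01: 449 steps to T=4.49. Trajectory (selected grid times):
t=0.00: Z=7.26 B=28.34 D=44.84 Y=23.77 X=11.67
t=0.50: Z=129.45 B=0.70 D=65.52 Y=2.03 X=18.63
t=1.00: Z=144.61 B=0.50 D=76.04 Y=0.61 X=8.31
t=1.50: Z=150.74 B=0.44 D=80.72 Y=0.25 X=3.69
t=2.00: Z=153.41 B=0.42 D=82.79 Y=0.11 X=1.64
t=2.49: Z=154.58 B=0.41 D=83.70 Y=0.05 X=0.74
t=2.99: Z=155.11 B=0.41 D=84.12 Y=0.02 X=0.33
t=3.49: Z=155.34 B=0.41 D=84.30 Y=0.01 X=0.14
t=3.99: Z=155.44 B=0.41 D=84.38 Y=0.00 X=0.06
t=4.49: Z=155.49 B=0.41 D=84.42 Y=0.00 X=0.03
Read off B at T=4.49: 0.41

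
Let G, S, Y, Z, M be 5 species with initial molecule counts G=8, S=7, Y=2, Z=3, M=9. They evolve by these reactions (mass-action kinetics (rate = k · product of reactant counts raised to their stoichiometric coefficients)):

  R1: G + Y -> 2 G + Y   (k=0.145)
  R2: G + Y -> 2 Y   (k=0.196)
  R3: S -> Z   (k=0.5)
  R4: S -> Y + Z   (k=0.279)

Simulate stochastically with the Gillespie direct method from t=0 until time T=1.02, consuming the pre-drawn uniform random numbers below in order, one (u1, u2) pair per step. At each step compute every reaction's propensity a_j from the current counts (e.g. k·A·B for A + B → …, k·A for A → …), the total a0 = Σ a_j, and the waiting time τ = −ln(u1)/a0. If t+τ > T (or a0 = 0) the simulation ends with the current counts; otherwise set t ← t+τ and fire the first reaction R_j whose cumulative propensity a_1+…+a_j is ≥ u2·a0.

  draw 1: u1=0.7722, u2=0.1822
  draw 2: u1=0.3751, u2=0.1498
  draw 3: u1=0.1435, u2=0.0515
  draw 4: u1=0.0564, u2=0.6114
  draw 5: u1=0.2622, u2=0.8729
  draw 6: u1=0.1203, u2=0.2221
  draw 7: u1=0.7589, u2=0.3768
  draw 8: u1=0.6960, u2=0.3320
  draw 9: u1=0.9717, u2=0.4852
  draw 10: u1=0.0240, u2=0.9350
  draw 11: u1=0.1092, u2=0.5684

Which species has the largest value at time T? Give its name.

t=0.000: G=8 S=7 Y=2 Z=3 M=9
Draw 1: a1=2.320, a2=3.136, a3=3.500, a4=1.953, a0=10.909; τ=−ln(0.7722)/10.909=0.024 → t=0.024; u2·a0=0.1822·10.909=1.988 ≤ a1=2.320 → R1 fires; G=9 S=7 Y=2 Z=3 M=9
Draw 2: a1=2.610, a2=3.528, a3=3.500, a4=1.953, a0=11.591; τ=−ln(0.3751)/11.591=0.085 → t=0.108; u2·a0=0.1498·11.591=1.736 ≤ a1=2.610 → R1 fires; G=10 S=7 Y=2 Z=3 M=9
Draw 3: a1=2.900, a2=3.920, a3=3.500, a4=1.953, a0=12.273; τ=−ln(0.1435)/12.273=0.158 → t=0.266; u2·a0=0.0515·12.273=0.632 ≤ a1=2.900 → R1 fires; G=11 S=7 Y=2 Z=3 M=9
Draw 4: a1=3.190, a2=4.312, a3=3.500, a4=1.953, a0=12.955; τ=−ln(0.0564)/12.955=0.222 → t=0.488; u2·a0=0.6114·12.955=7.921; a1+a2=7.502 < 7.921 ≤ a1+…+a3=11.002 → R3 fires; G=11 S=6 Y=2 Z=4 M=9
Draw 5: a1=3.190, a2=4.312, a3=3.000, a4=1.674, a0=12.176; τ=−ln(0.2622)/12.176=0.110 → t=0.598; u2·a0=0.8729·12.176=10.628; a1+…+a3=10.502 < 10.628 ≤ a1+…+a4=12.176 → R4 fires; G=11 S=5 Y=3 Z=5 M=9
Draw 6: a1=4.785, a2=6.468, a3=2.500, a4=1.395, a0=15.148; τ=−ln(0.1203)/15.148=0.140 → t=0.738; u2·a0=0.2221·15.148=3.364 ≤ a1=4.785 → R1 fires; G=12 S=5 Y=3 Z=5 M=9
Draw 7: a1=5.220, a2=7.056, a3=2.500, a4=1.395, a0=16.171; τ=−ln(0.7589)/16.171=0.017 → t=0.755; u2·a0=0.3768·16.171=6.093; a1=5.220 < 6.093 ≤ a1+a2=12.276 → R2 fires; G=11 S=5 Y=4 Z=5 M=9
Draw 8: a1=6.380, a2=8.624, a3=2.500, a4=1.395, a0=18.899; τ=−ln(0.6960)/18.899=0.019 → t=0.774; u2·a0=0.3320·18.899=6.274 ≤ a1=6.380 → R1 fires; G=12 S=5 Y=4 Z=5 M=9
Draw 9: a1=6.960, a2=9.408, a3=2.500, a4=1.395, a0=20.263; τ=−ln(0.9717)/20.263=0.001 → t=0.776; u2·a0=0.4852·20.263=9.832; a1=6.960 < 9.832 ≤ a1+a2=16.368 → R2 fires; G=11 S=5 Y=5 Z=5 M=9
Draw 10: a1=7.975, a2=10.780, a3=2.500, a4=1.395, a0=22.650; τ=−ln(0.0240)/22.650=0.165 → t=0.940; u2·a0=0.9350·22.650=21.178; a1+a2=18.755 < 21.178 ≤ a1+…+a3=21.255 → R3 fires; G=11 S=4 Y=5 Z=6 M=9
Draw 11: a1=7.975, a2=10.780, a3=2.000, a4=1.116, a0=21.871; τ=−ln(0.1092)/21.871=0.101 → t=1.042 > T=1.02: stop.
At T=1.02: G=11 S=4 Y=5 Z=6 M=9; the largest is G.

Dominant species at T: G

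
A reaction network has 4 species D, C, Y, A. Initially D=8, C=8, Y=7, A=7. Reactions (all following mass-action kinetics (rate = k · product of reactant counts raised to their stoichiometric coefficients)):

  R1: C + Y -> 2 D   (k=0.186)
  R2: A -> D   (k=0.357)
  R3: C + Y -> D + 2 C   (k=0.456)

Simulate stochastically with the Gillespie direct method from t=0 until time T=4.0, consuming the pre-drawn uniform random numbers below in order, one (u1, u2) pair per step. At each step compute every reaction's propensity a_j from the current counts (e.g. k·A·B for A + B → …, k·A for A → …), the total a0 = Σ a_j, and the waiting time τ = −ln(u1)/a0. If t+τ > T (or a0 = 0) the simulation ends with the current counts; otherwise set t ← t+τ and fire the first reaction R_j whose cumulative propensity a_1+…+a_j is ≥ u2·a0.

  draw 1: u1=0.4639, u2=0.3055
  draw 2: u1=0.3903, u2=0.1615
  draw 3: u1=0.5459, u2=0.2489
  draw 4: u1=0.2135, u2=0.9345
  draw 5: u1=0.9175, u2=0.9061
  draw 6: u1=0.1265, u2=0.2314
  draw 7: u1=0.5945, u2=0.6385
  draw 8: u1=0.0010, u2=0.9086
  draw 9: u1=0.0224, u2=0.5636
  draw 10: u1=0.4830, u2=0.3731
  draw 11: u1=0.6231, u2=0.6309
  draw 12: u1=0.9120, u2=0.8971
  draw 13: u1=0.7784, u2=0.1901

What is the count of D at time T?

D at T = 23

t=0.000: D=8 C=8 Y=7 A=7
Draw 1: a1=10.416, a2=2.499, a3=25.536, a0=38.451; τ=−ln(0.4639)/38.451=0.020 → t=0.020; u2·a0=0.3055·38.451=11.747; a1=10.416 < 11.747 ≤ a1+a2=12.915 → R2 fires; D=9 C=8 Y=7 A=6
Draw 2: a1=10.416, a2=2.142, a3=25.536, a0=38.094; τ=−ln(0.3903)/38.094=0.025 → t=0.045; u2·a0=0.1615·38.094=6.152 ≤ a1=10.416 → R1 fires; D=11 C=7 Y=6 A=6
Draw 3: a1=7.812, a2=2.142, a3=19.152, a0=29.106; τ=−ln(0.5459)/29.106=0.021 → t=0.065; u2·a0=0.2489·29.106=7.244 ≤ a1=7.812 → R1 fires; D=13 C=6 Y=5 A=6
Draw 4: a1=5.580, a2=2.142, a3=13.680, a0=21.402; τ=−ln(0.2135)/21.402=0.072 → t=0.138; u2·a0=0.9345·21.402=20.000; a1+a2=7.722 < 20.000 ≤ a1+…+a3=21.402 → R3 fires; D=14 C=7 Y=4 A=6
Draw 5: a1=5.208, a2=2.142, a3=12.768, a0=20.118; τ=−ln(0.9175)/20.118=0.004 → t=0.142; u2·a0=0.9061·20.118=18.229; a1+a2=7.350 < 18.229 ≤ a1+…+a3=20.118 → R3 fires; D=15 C=8 Y=3 A=6
Draw 6: a1=4.464, a2=2.142, a3=10.944, a0=17.550; τ=−ln(0.1265)/17.550=0.118 → t=0.260; u2·a0=0.2314·17.550=4.061 ≤ a1=4.464 → R1 fires; D=17 C=7 Y=2 A=6
Draw 7: a1=2.604, a2=2.142, a3=6.384, a0=11.130; τ=−ln(0.5945)/11.130=0.047 → t=0.306; u2·a0=0.6385·11.130=7.107; a1+a2=4.746 < 7.107 ≤ a1+…+a3=11.130 → R3 fires; D=18 C=8 Y=1 A=6
Draw 8: a1=1.488, a2=2.142, a3=3.648, a0=7.278; τ=−ln(0.0010)/7.278=0.949 → t=1.256; u2·a0=0.9086·7.278=6.613; a1+a2=3.630 < 6.613 ≤ a1+…+a3=7.278 → R3 fires; D=19 C=9 Y=0 A=6
Draw 9: a1=0.000, a2=2.142, a3=0.000, a0=2.142; τ=−ln(0.0224)/2.142=1.773 → t=3.029; u2·a0=0.5636·2.142=1.207; a1=0.000 < 1.207 ≤ a1+a2=2.142 → R2 fires; D=20 C=9 Y=0 A=5
Draw 10: a1=0.000, a2=1.785, a3=0.000, a0=1.785; τ=−ln(0.4830)/1.785=0.408 → t=3.437; u2·a0=0.3731·1.785=0.666; a1=0.000 < 0.666 ≤ a1+a2=1.785 → R2 fires; D=21 C=9 Y=0 A=4
Draw 11: a1=0.000, a2=1.428, a3=0.000, a0=1.428; τ=−ln(0.6231)/1.428=0.331 → t=3.768; u2·a0=0.6309·1.428=0.901; a1=0.000 < 0.901 ≤ a1+a2=1.428 → R2 fires; D=22 C=9 Y=0 A=3
Draw 12: a1=0.000, a2=1.071, a3=0.000, a0=1.071; τ=−ln(0.9120)/1.071=0.086 → t=3.854; u2·a0=0.8971·1.071=0.961; a1=0.000 < 0.961 ≤ a1+a2=1.071 → R2 fires; D=23 C=9 Y=0 A=2
Draw 13: a1=0.000, a2=0.714, a3=0.000, a0=0.714; τ=−ln(0.7784)/0.714=0.351 → t=4.205 > T=4.0: stop.
Read off D at T=4.0: 23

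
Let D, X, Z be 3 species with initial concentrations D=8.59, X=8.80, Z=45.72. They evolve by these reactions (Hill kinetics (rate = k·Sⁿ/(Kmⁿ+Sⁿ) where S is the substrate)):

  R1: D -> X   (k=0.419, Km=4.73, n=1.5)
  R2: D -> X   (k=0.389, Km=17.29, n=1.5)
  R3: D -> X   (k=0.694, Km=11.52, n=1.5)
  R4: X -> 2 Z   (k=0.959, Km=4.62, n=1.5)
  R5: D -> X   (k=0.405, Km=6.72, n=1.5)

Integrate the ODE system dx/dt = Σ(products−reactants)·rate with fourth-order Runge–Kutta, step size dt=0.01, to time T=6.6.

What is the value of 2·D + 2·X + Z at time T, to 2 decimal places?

Value at T = 80.50

Check how each reaction changes W = 2·D + 2·X + Z (weight of products minus weight of reactants):
R1: D -> X: (2·1) − (2·1) = 2 − 2 = 0
R2: D -> X: (2·1) − (2·1) = 2 − 2 = 0
R3: D -> X: (2·1) − (2·1) = 2 − 2 = 0
R4: X -> 2 Z: (1·2) − (2·1) = 2 − 2 = 0
R5: D -> X: (2·1) − (2·1) = 2 − 2 = 0
Every reaction leaves W unchanged, so W is conserved and no simulation is needed: W(T) = W(0) = 2·8.59 + 2·8.80 + 45.72 = 80.50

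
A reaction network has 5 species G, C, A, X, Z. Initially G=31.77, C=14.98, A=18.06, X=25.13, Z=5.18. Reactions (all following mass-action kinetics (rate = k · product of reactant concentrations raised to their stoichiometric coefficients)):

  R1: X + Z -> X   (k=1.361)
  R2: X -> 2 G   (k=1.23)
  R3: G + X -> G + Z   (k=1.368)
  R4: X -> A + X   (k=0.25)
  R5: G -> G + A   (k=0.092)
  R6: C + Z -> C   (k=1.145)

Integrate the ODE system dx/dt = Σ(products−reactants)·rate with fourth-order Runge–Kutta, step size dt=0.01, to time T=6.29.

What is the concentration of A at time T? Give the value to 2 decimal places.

RK4 with dt=0.01: 629 steps to T=6.29. Trajectory (selected grid times):
t=0.00: G=31.77 C=14.98 A=18.06 X=25.13 Z=5.18
t=0.70: G=33.13 C=14.98 A=20.33 X=0.00 Z=0.00
t=1.40: G=33.13 C=14.98 A=22.46 X=0.00 Z=0.00
t=2.10: G=33.13 C=14.98 A=24.59 X=0.00 Z=0.00
t=2.80: G=33.13 C=14.98 A=26.73 X=0.00 Z=0.00
t=3.49: G=33.13 C=14.98 A=28.83 X=0.00 Z=0.00
t=4.19: G=33.13 C=14.98 A=30.96 X=0.00 Z=0.00
t=4.89: G=33.13 C=14.98 A=33.10 X=0.00 Z=0.00
t=5.59: G=33.13 C=14.98 A=35.23 X=0.00 Z=0.00
t=6.29: G=33.13 C=14.98 A=37.36 X=0.00 Z=0.00
Read off A at T=6.29: 37.36

A at T = 37.36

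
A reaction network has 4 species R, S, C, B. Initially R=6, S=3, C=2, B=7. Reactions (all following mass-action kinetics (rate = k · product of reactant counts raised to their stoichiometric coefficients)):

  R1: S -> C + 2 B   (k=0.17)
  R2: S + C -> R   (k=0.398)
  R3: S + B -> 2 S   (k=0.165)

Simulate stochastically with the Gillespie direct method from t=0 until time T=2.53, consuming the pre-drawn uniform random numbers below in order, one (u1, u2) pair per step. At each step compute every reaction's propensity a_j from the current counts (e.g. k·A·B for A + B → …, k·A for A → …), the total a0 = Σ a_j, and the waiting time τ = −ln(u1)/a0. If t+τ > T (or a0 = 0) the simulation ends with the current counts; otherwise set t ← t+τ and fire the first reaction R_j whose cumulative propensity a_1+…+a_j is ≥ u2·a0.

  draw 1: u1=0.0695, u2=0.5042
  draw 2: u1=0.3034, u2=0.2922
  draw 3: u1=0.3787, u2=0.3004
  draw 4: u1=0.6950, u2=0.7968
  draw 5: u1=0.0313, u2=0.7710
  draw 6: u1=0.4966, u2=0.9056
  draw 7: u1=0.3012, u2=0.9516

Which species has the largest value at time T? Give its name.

t=0.000: R=6 S=3 C=2 B=7
Draw 1: a1=0.510, a2=2.388, a3=3.465, a0=6.363; τ=−ln(0.0695)/6.363=0.419 → t=0.419; u2·a0=0.5042·6.363=3.208; a1+a2=2.898 < 3.208 ≤ a1+…+a3=6.363 → R3 fires; R=6 S=4 C=2 B=6
Draw 2: a1=0.680, a2=3.184, a3=3.960, a0=7.824; τ=−ln(0.3034)/7.824=0.152 → t=0.571; u2·a0=0.2922·7.824=2.286; a1=0.680 < 2.286 ≤ a1+a2=3.864 → R2 fires; R=7 S=3 C=1 B=6
Draw 3: a1=0.510, a2=1.194, a3=2.970, a0=4.674; τ=−ln(0.3787)/4.674=0.208 → t=0.779; u2·a0=0.3004·4.674=1.404; a1=0.510 < 1.404 ≤ a1+a2=1.704 → R2 fires; R=8 S=2 C=0 B=6
Draw 4: a1=0.340, a2=0.000, a3=1.980, a0=2.320; τ=−ln(0.6950)/2.320=0.157 → t=0.936; u2·a0=0.7968·2.320=1.849; a1+a2=0.340 < 1.849 ≤ a1+…+a3=2.320 → R3 fires; R=8 S=3 C=0 B=5
Draw 5: a1=0.510, a2=0.000, a3=2.475, a0=2.985; τ=−ln(0.0313)/2.985=1.161 → t=2.097; u2·a0=0.7710·2.985=2.301; a1+a2=0.510 < 2.301 ≤ a1+…+a3=2.985 → R3 fires; R=8 S=4 C=0 B=4
Draw 6: a1=0.680, a2=0.000, a3=2.640, a0=3.320; τ=−ln(0.4966)/3.320=0.211 → t=2.307; u2·a0=0.9056·3.320=3.007; a1+a2=0.680 < 3.007 ≤ a1+…+a3=3.320 → R3 fires; R=8 S=5 C=0 B=3
Draw 7: a1=0.850, a2=0.000, a3=2.475, a0=3.325; τ=−ln(0.3012)/3.325=0.361 → t=2.668 > T=2.53: stop.
At T=2.53: R=8 S=5 C=0 B=3; the largest is R.

Dominant species at T: R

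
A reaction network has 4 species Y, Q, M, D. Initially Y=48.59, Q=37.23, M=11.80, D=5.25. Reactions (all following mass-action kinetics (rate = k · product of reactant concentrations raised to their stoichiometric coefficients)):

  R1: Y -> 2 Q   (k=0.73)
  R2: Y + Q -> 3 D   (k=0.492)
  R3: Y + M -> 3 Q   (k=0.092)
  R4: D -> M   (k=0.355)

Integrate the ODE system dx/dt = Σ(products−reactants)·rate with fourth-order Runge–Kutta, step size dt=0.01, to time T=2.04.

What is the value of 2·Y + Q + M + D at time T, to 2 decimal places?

Value at T = 151.46

Check how each reaction changes W = 2·Y + Q + M + D (weight of products minus weight of reactants):
R1: Y -> 2 Q: (1·2) − (2·1) = 2 − 2 = 0
R2: Y + Q -> 3 D: (1·3) − (2·1 + 1·1) = 3 − 3 = 0
R3: Y + M -> 3 Q: (1·3) − (2·1 + 1·1) = 3 − 3 = 0
R4: D -> M: (1·1) − (1·1) = 1 − 1 = 0
Every reaction leaves W unchanged, so W is conserved and no simulation is needed: W(T) = W(0) = 2·48.59 + 37.23 + 11.80 + 5.25 = 151.46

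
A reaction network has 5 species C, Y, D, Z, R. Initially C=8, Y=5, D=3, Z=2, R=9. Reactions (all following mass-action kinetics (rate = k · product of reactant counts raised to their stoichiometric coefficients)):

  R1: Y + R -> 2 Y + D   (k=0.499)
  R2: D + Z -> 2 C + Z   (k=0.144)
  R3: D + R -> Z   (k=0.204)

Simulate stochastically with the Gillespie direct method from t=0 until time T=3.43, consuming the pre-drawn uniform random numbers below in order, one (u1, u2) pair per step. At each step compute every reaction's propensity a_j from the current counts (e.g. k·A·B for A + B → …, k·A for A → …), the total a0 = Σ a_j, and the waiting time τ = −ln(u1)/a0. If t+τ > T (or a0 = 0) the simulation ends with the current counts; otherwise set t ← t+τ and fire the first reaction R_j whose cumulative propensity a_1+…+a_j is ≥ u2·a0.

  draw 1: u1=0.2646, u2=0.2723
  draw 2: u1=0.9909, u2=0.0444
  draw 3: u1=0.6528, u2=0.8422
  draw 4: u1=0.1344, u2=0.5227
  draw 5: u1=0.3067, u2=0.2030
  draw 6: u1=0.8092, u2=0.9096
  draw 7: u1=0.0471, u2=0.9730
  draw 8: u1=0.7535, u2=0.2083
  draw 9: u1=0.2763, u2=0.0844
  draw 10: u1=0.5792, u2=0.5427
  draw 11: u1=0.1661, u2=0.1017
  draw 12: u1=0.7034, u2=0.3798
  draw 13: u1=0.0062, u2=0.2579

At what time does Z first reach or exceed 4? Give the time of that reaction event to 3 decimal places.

t=0.000: C=8 Y=5 D=3 Z=2 R=9
Draw 1: a1=22.455, a2=0.864, a3=5.508, a0=28.827; τ=−ln(0.2646)/28.827=0.046 → t=0.046; u2·a0=0.2723·28.827=7.850 ≤ a1=22.455 → R1 fires; C=8 Y=6 D=4 Z=2 R=8
Draw 2: a1=23.952, a2=1.152, a3=6.528, a0=31.632; τ=−ln(0.9909)/31.632=0.000 → t=0.046; u2·a0=0.0444·31.632=1.404 ≤ a1=23.952 → R1 fires; C=8 Y=7 D=5 Z=2 R=7
Draw 3: a1=24.451, a2=1.440, a3=7.140, a0=33.031; τ=−ln(0.6528)/33.031=0.013 → t=0.059; u2·a0=0.8422·33.031=27.819; a1+a2=25.891 < 27.819 ≤ a1+…+a3=33.031 → R3 fires; C=8 Y=7 D=4 Z=3 R=6
Draw 4: a1=20.958, a2=1.728, a3=4.896, a0=27.582; τ=−ln(0.1344)/27.582=0.073 → t=0.132; u2·a0=0.5227·27.582=14.417 ≤ a1=20.958 → R1 fires; C=8 Y=8 D=5 Z=3 R=5
Draw 5: a1=19.960, a2=2.160, a3=5.100, a0=27.220; τ=−ln(0.3067)/27.220=0.043 → t=0.176; u2·a0=0.2030·27.220=5.526 ≤ a1=19.960 → R1 fires; C=8 Y=9 D=6 Z=3 R=4
Draw 6: a1=17.964, a2=2.592, a3=4.896, a0=25.452; τ=−ln(0.8092)/25.452=0.008 → t=0.184; u2·a0=0.9096·25.452=23.151; a1+a2=20.556 < 23.151 ≤ a1+…+a3=25.452 → R3 fires; C=8 Y=9 D=5 Z=4 R=3
Draw 7: a1=13.473, a2=2.880, a3=3.060, a0=19.413; τ=−ln(0.0471)/19.413=0.157 → t=0.341; u2·a0=0.9730·19.413=18.889; a1+a2=16.353 < 18.889 ≤ a1+…+a3=19.413 → R3 fires; C=8 Y=9 D=4 Z=5 R=2
Draw 8: a1=8.982, a2=2.880, a3=1.632, a0=13.494; τ=−ln(0.7535)/13.494=0.021 → t=0.362; u2·a0=0.2083·13.494=2.811 ≤ a1=8.982 → R1 fires; C=8 Y=10 D=5 Z=5 R=1
Draw 9: a1=4.990, a2=3.600, a3=1.020, a0=9.610; τ=−ln(0.2763)/9.610=0.134 → t=0.496; u2·a0=0.0844·9.610=0.811 ≤ a1=4.990 → R1 fires; C=8 Y=11 D=6 Z=5 R=0
Draw 10: a1=0.000, a2=4.320, a3=0.000, a0=4.320; τ=−ln(0.5792)/4.320=0.126 → t=0.622; u2·a0=0.5427·4.320=2.344; a1=0.000 < 2.344 ≤ a1+a2=4.320 → R2 fires; C=10 Y=11 D=5 Z=5 R=0
Draw 11: a1=0.000, a2=3.600, a3=0.000, a0=3.600; τ=−ln(0.1661)/3.600=0.499 → t=1.121; u2·a0=0.1017·3.600=0.366; a1=0.000 < 0.366 ≤ a1+a2=3.600 → R2 fires; C=12 Y=11 D=4 Z=5 R=0
Draw 12: a1=0.000, a2=2.880, a3=0.000, a0=2.880; τ=−ln(0.7034)/2.880=0.122 → t=1.243; u2·a0=0.3798·2.880=1.094; a1=0.000 < 1.094 ≤ a1+a2=2.880 → R2 fires; C=14 Y=11 D=3 Z=5 R=0
Draw 13: a1=0.000, a2=2.160, a3=0.000, a0=2.160; τ=−ln(0.0062)/2.160=2.353 → t=3.597 > T=3.43: stop.
Z first becomes ≥ 4 when it reaches 4 at the event at t=0.184.

Threshold first reached at t = 0.184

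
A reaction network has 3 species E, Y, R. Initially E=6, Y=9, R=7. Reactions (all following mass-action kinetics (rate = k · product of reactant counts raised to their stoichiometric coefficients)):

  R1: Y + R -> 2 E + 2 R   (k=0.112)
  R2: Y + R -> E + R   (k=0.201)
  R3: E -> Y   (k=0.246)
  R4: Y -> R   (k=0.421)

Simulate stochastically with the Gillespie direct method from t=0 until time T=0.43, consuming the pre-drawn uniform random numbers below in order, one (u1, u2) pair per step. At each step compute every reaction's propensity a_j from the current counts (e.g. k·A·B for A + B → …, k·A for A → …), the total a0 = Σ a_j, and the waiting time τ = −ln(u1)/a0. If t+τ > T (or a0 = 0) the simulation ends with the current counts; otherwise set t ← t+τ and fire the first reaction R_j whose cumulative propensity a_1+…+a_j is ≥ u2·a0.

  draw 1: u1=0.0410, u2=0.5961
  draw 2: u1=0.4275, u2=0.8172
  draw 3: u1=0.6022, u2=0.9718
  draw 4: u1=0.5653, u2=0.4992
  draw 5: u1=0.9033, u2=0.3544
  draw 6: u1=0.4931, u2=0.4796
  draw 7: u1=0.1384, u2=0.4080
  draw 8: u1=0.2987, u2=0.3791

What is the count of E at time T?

E at T = 10

t=0.000: E=6 Y=9 R=7
Draw 1: a1=7.056, a2=12.663, a3=1.476, a4=3.789, a0=24.984; τ=−ln(0.0410)/24.984=0.128 → t=0.128; u2·a0=0.5961·24.984=14.893; a1=7.056 < 14.893 ≤ a1+a2=19.719 → R2 fires; E=7 Y=8 R=7
Draw 2: a1=6.272, a2=11.256, a3=1.722, a4=3.368, a0=22.618; τ=−ln(0.4275)/22.618=0.038 → t=0.165; u2·a0=0.8172·22.618=18.483; a1+a2=17.528 < 18.483 ≤ a1+…+a3=19.250 → R3 fires; E=6 Y=9 R=7
Draw 3: a1=7.056, a2=12.663, a3=1.476, a4=3.789, a0=24.984; τ=−ln(0.6022)/24.984=0.020 → t=0.186; u2·a0=0.9718·24.984=24.279; a1+…+a3=21.195 < 24.279 ≤ a1+…+a4=24.984 → R4 fires; E=6 Y=8 R=8
Draw 4: a1=7.168, a2=12.864, a3=1.476, a4=3.368, a0=24.876; τ=−ln(0.5653)/24.876=0.023 → t=0.209; u2·a0=0.4992·24.876=12.418; a1=7.168 < 12.418 ≤ a1+a2=20.032 → R2 fires; E=7 Y=7 R=8
Draw 5: a1=6.272, a2=11.256, a3=1.722, a4=2.947, a0=22.197; τ=−ln(0.9033)/22.197=0.005 → t=0.213; u2·a0=0.3544·22.197=7.867; a1=6.272 < 7.867 ≤ a1+a2=17.528 → R2 fires; E=8 Y=6 R=8
Draw 6: a1=5.376, a2=9.648, a3=1.968, a4=2.526, a0=19.518; τ=−ln(0.4931)/19.518=0.036 → t=0.249; u2·a0=0.4796·19.518=9.361; a1=5.376 < 9.361 ≤ a1+a2=15.024 → R2 fires; E=9 Y=5 R=8
Draw 7: a1=4.480, a2=8.040, a3=2.214, a4=2.105, a0=16.839; τ=−ln(0.1384)/16.839=0.117 → t=0.367; u2·a0=0.4080·16.839=6.870; a1=4.480 < 6.870 ≤ a1+a2=12.520 → R2 fires; E=10 Y=4 R=8
Draw 8: a1=3.584, a2=6.432, a3=2.460, a4=1.684, a0=14.160; τ=−ln(0.2987)/14.160=0.085 → t=0.452 > T=0.43: stop.
Read off E at T=0.43: 10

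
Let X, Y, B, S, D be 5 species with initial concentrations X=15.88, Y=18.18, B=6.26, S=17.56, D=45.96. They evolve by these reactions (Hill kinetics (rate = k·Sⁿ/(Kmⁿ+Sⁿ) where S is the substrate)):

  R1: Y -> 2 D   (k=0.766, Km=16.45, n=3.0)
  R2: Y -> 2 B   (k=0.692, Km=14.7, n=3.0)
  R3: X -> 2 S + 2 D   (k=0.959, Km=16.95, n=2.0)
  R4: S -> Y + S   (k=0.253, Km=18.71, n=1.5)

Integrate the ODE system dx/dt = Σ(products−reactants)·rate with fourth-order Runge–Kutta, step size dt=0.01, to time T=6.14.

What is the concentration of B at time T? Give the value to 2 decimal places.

RK4 with dt=0.01: 614 steps to T=6.14. Trajectory (selected grid times):
t=0.00: X=15.88 Y=18.18 B=6.26 S=17.56 D=45.96
t=0.68: X=15.58 Y=17.67 B=6.87 S=18.16 D=47.15
t=1.36: X=15.28 Y=17.17 B=7.45 S=18.75 D=48.31
t=2.05: X=14.99 Y=16.70 B=8.03 S=19.34 D=49.45
t=2.73: X=14.71 Y=16.25 B=8.58 S=19.91 D=50.53
t=3.41: X=14.43 Y=15.83 B=9.11 S=20.46 D=51.59
t=4.09: X=14.16 Y=15.42 B=9.63 S=21.00 D=52.61
t=4.78: X=13.89 Y=15.03 B=10.13 S=21.54 D=53.62
t=5.46: X=13.63 Y=14.67 B=10.61 S=22.06 D=54.58
t=6.14: X=13.38 Y=14.32 B=11.07 S=22.57 D=55.51
Read off B at T=6.14: 11.07

B at T = 11.07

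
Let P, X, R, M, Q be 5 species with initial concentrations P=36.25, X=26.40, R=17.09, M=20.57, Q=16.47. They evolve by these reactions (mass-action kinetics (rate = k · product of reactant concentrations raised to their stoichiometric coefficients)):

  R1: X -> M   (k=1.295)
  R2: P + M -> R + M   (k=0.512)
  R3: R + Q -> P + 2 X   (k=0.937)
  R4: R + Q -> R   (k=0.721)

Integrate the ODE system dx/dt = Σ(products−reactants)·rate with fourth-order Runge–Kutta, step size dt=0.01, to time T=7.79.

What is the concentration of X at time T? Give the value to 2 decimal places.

X at T = 0.00

RK4 with dt=0.01: 779 steps to T=7.79. Trajectory (selected grid times):
t=0.00: P=36.25 X=26.40 R=17.09 M=20.57 Q=16.47
t=0.87: P=0.00 X=14.82 R=53.34 M=50.77 Q=0.00
t=1.73: P=0.00 X=4.87 R=53.34 M=60.72 Q=0.00
t=2.60: P=0.00 X=1.58 R=53.34 M=64.01 Q=0.00
t=3.46: P=0.00 X=0.52 R=53.34 M=65.07 Q=0.00
t=4.33: P=0.00 X=0.17 R=53.34 M=65.42 Q=0.00
t=5.19: P=0.00 X=0.06 R=53.34 M=65.53 Q=0.00
t=6.06: P=0.00 X=0.02 R=53.34 M=65.57 Q=0.00
t=6.92: P=0.00 X=0.01 R=53.34 M=65.58 Q=0.00
t=7.79: P=0.00 X=0.00 R=53.34 M=65.58 Q=0.00
Read off X at T=7.79: 0.00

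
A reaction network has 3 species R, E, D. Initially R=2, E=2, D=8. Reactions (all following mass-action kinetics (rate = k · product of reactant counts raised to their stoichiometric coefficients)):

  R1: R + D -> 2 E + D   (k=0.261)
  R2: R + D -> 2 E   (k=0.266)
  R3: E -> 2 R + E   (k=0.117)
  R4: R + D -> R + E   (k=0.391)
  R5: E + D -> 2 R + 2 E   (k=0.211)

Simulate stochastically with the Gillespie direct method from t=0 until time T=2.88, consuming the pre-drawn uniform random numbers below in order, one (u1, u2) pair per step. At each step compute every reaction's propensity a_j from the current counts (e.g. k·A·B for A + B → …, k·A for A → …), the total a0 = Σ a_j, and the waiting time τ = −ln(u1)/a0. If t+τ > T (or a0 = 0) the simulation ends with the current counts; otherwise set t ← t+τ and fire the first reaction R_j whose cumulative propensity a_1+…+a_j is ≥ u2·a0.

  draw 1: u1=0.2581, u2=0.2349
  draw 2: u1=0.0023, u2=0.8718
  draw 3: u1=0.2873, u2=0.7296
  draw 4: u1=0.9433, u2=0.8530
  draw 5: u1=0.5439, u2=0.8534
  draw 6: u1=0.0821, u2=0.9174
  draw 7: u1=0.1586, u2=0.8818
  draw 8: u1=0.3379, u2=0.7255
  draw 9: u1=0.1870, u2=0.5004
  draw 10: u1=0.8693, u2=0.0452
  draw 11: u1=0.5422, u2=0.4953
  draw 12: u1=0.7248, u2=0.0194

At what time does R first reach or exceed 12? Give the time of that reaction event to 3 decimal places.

t=0.000: R=2 E=2 D=8
Draw 1: a1=4.176, a2=4.256, a3=0.234, a4=6.256, a5=3.376, a0=18.298; τ=−ln(0.2581)/18.298=0.074 → t=0.074; u2·a0=0.2349·18.298=4.298; a1=4.176 < 4.298 ≤ a1+a2=8.432 → R2 fires; R=1 E=4 D=7
Draw 2: a1=1.827, a2=1.862, a3=0.468, a4=2.737, a5=5.908, a0=12.802; τ=−ln(0.0023)/12.802=0.475 → t=0.549; u2·a0=0.8718·12.802=11.161; a1+…+a4=6.894 < 11.161 ≤ a1+…+a5=12.802 → R5 fires; R=3 E=5 D=6
Draw 3: a1=4.698, a2=4.788, a3=0.585, a4=7.038, a5=6.330, a0=23.439; τ=−ln(0.2873)/23.439=0.053 → t=0.602; u2·a0=0.7296·23.439=17.101; a1+…+a3=10.071 < 17.101 ≤ a1+…+a4=17.109 → R4 fires; R=3 E=6 D=5
Draw 4: a1=3.915, a2=3.990, a3=0.702, a4=5.865, a5=6.330, a0=20.802; τ=−ln(0.9433)/20.802=0.003 → t=0.605; u2·a0=0.8530·20.802=17.744; a1+…+a4=14.472 < 17.744 ≤ a1+…+a5=20.802 → R5 fires; R=5 E=7 D=4
Draw 5: a1=5.220, a2=5.320, a3=0.819, a4=7.820, a5=5.908, a0=25.087; τ=−ln(0.5439)/25.087=0.024 → t=0.629; u2·a0=0.8534·25.087=21.409; a1+…+a4=19.179 < 21.409 ≤ a1+…+a5=25.087 → R5 fires; R=7 E=8 D=3
Draw 6: a1=5.481, a2=5.586, a3=0.936, a4=8.211, a5=5.064, a0=25.278; τ=−ln(0.0821)/25.278=0.099 → t=0.728; u2·a0=0.9174·25.278=23.190; a1+…+a4=20.214 < 23.190 ≤ a1+…+a5=25.278 → R5 fires; R=9 E=9 D=2
Draw 7: a1=4.698, a2=4.788, a3=1.053, a4=7.038, a5=3.798, a0=21.375; τ=−ln(0.1586)/21.375=0.086 → t=0.814; u2·a0=0.8818·21.375=18.848; a1+…+a4=17.577 < 18.848 ≤ a1+…+a5=21.375 → R5 fires; R=11 E=10 D=1
Draw 8: a1=2.871, a2=2.926, a3=1.170, a4=4.301, a5=2.110, a0=13.378; τ=−ln(0.3379)/13.378=0.081 → t=0.895; u2·a0=0.7255·13.378=9.706; a1+…+a3=6.967 < 9.706 ≤ a1+…+a4=11.268 → R4 fires; R=11 E=11 D=0
Draw 9: a1=0.000, a2=0.000, a3=1.287, a4=0.000, a5=0.000, a0=1.287; τ=−ln(0.1870)/1.287=1.303 → t=2.198; u2·a0=0.5004·1.287=0.644; a1+a2=0.000 < 0.644 ≤ a1+…+a3=1.287 → R3 fires; R=13 E=11 D=0
Draw 10: a1=0.000, a2=0.000, a3=1.287, a4=0.000, a5=0.000, a0=1.287; τ=−ln(0.8693)/1.287=0.109 → t=2.307; u2·a0=0.0452·1.287=0.058; a1+a2=0.000 < 0.058 ≤ a1+…+a3=1.287 → R3 fires; R=15 E=11 D=0
Draw 11: a1=0.000, a2=0.000, a3=1.287, a4=0.000, a5=0.000, a0=1.287; τ=−ln(0.5422)/1.287=0.476 → t=2.782; u2·a0=0.4953·1.287=0.637; a1+a2=0.000 < 0.637 ≤ a1+…+a3=1.287 → R3 fires; R=17 E=11 D=0
Draw 12: a1=0.000, a2=0.000, a3=1.287, a4=0.000, a5=0.000, a0=1.287; τ=−ln(0.7248)/1.287=0.250 → t=3.032 > T=2.88: stop.
R first becomes ≥ 12 when it reaches 13 at the event at t=2.198.

Threshold first reached at t = 2.198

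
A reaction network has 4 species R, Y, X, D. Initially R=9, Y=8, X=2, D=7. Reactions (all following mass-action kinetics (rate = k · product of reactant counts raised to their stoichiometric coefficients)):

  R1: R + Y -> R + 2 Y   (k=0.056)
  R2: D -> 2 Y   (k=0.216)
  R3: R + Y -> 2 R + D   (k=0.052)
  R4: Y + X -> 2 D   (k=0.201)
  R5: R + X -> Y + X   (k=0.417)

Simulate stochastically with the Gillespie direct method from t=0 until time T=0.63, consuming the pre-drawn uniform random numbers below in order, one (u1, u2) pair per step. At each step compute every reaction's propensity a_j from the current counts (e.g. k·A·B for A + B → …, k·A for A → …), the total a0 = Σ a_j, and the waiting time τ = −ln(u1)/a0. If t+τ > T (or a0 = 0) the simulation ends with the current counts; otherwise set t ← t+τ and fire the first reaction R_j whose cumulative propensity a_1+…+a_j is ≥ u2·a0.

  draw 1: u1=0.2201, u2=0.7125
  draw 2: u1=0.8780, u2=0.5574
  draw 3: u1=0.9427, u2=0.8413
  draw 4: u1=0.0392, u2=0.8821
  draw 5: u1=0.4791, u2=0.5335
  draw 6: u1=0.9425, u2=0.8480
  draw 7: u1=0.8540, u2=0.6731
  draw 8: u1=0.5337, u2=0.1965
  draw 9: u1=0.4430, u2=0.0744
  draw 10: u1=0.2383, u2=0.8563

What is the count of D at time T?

t=0.000: R=9 Y=8 X=2 D=7
Draw 1: a1=4.032, a2=1.512, a3=3.744, a4=3.216, a5=7.506, a0=20.010; τ=−ln(0.2201)/20.010=0.076 → t=0.076; u2·a0=0.7125·20.010=14.257; a1+…+a4=12.504 < 14.257 ≤ a1+…+a5=20.010 → R5 fires; R=8 Y=9 X=2 D=7
Draw 2: a1=4.032, a2=1.512, a3=3.744, a4=3.618, a5=6.672, a0=19.578; τ=−ln(0.8780)/19.578=0.007 → t=0.082; u2·a0=0.5574·19.578=10.913; a1+…+a3=9.288 < 10.913 ≤ a1+…+a4=12.906 → R4 fires; R=8 Y=8 X=1 D=9
Draw 3: a1=3.584, a2=1.944, a3=3.328, a4=1.608, a5=3.336, a0=13.800; τ=−ln(0.9427)/13.800=0.004 → t=0.087; u2·a0=0.8413·13.800=11.610; a1+…+a4=10.464 < 11.610 ≤ a1+…+a5=13.800 → R5 fires; R=7 Y=9 X=1 D=9
Draw 4: a1=3.528, a2=1.944, a3=3.276, a4=1.809, a5=2.919, a0=13.476; τ=−ln(0.0392)/13.476=0.240 → t=0.327; u2·a0=0.8821·13.476=11.887; a1+…+a4=10.557 < 11.887 ≤ a1+…+a5=13.476 → R5 fires; R=6 Y=10 X=1 D=9
Draw 5: a1=3.360, a2=1.944, a3=3.120, a4=2.010, a5=2.502, a0=12.936; τ=−ln(0.4791)/12.936=0.057 → t=0.384; u2·a0=0.5335·12.936=6.901; a1+a2=5.304 < 6.901 ≤ a1+…+a3=8.424 → R3 fires; R=7 Y=9 X=1 D=10
Draw 6: a1=3.528, a2=2.160, a3=3.276, a4=1.809, a5=2.919, a0=13.692; τ=−ln(0.9425)/13.692=0.004 → t=0.388; u2·a0=0.8480·13.692=11.611; a1+…+a4=10.773 < 11.611 ≤ a1+…+a5=13.692 → R5 fires; R=6 Y=10 X=1 D=10
Draw 7: a1=3.360, a2=2.160, a3=3.120, a4=2.010, a5=2.502, a0=13.152; τ=−ln(0.8540)/13.152=0.012 → t=0.400; u2·a0=0.6731·13.152=8.853; a1+…+a3=8.640 < 8.853 ≤ a1+…+a4=10.650 → R4 fires; R=6 Y=9 X=0 D=12
Draw 8: a1=3.024, a2=2.592, a3=2.808, a4=0.000, a5=0.000, a0=8.424; τ=−ln(0.5337)/8.424=0.075 → t=0.475; u2·a0=0.1965·8.424=1.655 ≤ a1=3.024 → R1 fires; R=6 Y=10 X=0 D=12
Draw 9: a1=3.360, a2=2.592, a3=3.120, a4=0.000, a5=0.000, a0=9.072; τ=−ln(0.4430)/9.072=0.090 → t=0.564; u2·a0=0.0744·9.072=0.675 ≤ a1=3.360 → R1 fires; R=6 Y=11 X=0 D=12
Draw 10: a1=3.696, a2=2.592, a3=3.432, a4=0.000, a5=0.000, a0=9.720; τ=−ln(0.2383)/9.720=0.148 → t=0.712 > T=0.63: stop.
Read off D at T=0.63: 12

D at T = 12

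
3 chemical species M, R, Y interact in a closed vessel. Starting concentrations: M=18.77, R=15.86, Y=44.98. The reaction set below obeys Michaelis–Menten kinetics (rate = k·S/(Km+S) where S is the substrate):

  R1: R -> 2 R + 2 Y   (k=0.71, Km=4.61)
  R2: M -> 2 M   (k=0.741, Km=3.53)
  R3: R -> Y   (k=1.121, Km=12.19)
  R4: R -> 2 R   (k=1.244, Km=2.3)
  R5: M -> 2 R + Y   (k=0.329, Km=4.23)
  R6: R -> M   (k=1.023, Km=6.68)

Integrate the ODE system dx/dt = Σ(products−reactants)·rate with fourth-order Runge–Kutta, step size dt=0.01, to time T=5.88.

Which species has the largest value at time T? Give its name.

Dominant species at T: Y

RK4 with dt=0.01: 588 steps to T=5.88. Trajectory (selected grid times):
t=0.00: M=18.77 R=15.86 Y=44.98
t=0.65: M=19.47 R=16.39 Y=46.29
t=1.31: M=20.19 R=16.93 Y=47.63
t=1.96: M=20.90 R=17.46 Y=48.96
t=2.61: M=21.62 R=17.98 Y=50.30
t=3.27: M=22.35 R=18.51 Y=51.68
t=3.92: M=23.08 R=19.03 Y=53.04
t=4.57: M=23.81 R=19.55 Y=54.41
t=5.23: M=24.56 R=20.07 Y=55.81
t=5.88: M=25.30 R=20.58 Y=57.21
At T=5.88: M=25.30 R=20.58 Y=57.21; the largest is Y.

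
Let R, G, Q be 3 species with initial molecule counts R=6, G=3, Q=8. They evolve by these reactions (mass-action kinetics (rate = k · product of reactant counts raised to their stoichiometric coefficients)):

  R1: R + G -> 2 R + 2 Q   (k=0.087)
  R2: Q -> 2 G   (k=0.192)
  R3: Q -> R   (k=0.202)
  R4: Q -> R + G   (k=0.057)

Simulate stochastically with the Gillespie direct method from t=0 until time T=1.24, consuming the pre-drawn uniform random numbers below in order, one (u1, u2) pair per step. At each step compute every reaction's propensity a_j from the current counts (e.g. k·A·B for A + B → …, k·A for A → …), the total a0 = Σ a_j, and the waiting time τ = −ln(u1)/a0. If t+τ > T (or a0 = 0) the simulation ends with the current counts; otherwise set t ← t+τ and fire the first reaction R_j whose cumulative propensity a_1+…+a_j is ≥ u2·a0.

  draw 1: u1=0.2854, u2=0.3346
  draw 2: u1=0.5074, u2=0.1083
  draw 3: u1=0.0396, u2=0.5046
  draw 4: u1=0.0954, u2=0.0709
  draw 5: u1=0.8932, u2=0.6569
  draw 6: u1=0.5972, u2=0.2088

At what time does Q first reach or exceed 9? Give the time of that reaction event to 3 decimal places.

Threshold first reached at t = 0.360

t=0.000: R=6 G=3 Q=8
Draw 1: a1=1.566, a2=1.536, a3=1.616, a4=0.456, a0=5.174; τ=−ln(0.2854)/5.174=0.242 → t=0.242; u2·a0=0.3346·5.174=1.731; a1=1.566 < 1.731 ≤ a1+a2=3.102 → R2 fires; R=6 G=5 Q=7
Draw 2: a1=2.610, a2=1.344, a3=1.414, a4=0.399, a0=5.767; τ=−ln(0.5074)/5.767=0.118 → t=0.360; u2·a0=0.1083·5.767=0.625 ≤ a1=2.610 → R1 fires; R=7 G=4 Q=9
Draw 3: a1=2.436, a2=1.728, a3=1.818, a4=0.513, a0=6.495; τ=−ln(0.0396)/6.495=0.497 → t=0.857; u2·a0=0.5046·6.495=3.277; a1=2.436 < 3.277 ≤ a1+a2=4.164 → R2 fires; R=7 G=6 Q=8
Draw 4: a1=3.654, a2=1.536, a3=1.616, a4=0.456, a0=7.262; τ=−ln(0.0954)/7.262=0.324 → t=1.181; u2·a0=0.0709·7.262=0.515 ≤ a1=3.654 → R1 fires; R=8 G=5 Q=10
Draw 5: a1=3.480, a2=1.920, a3=2.020, a4=0.570, a0=7.990; τ=−ln(0.8932)/7.990=0.014 → t=1.195; u2·a0=0.6569·7.990=5.249; a1=3.480 < 5.249 ≤ a1+a2=5.400 → R2 fires; R=8 G=7 Q=9
Draw 6: a1=4.872, a2=1.728, a3=1.818, a4=0.513, a0=8.931; τ=−ln(0.5972)/8.931=0.058 → t=1.253 > T=1.24: stop.
Q first becomes ≥ 9 when it reaches 9 at the event at t=0.360.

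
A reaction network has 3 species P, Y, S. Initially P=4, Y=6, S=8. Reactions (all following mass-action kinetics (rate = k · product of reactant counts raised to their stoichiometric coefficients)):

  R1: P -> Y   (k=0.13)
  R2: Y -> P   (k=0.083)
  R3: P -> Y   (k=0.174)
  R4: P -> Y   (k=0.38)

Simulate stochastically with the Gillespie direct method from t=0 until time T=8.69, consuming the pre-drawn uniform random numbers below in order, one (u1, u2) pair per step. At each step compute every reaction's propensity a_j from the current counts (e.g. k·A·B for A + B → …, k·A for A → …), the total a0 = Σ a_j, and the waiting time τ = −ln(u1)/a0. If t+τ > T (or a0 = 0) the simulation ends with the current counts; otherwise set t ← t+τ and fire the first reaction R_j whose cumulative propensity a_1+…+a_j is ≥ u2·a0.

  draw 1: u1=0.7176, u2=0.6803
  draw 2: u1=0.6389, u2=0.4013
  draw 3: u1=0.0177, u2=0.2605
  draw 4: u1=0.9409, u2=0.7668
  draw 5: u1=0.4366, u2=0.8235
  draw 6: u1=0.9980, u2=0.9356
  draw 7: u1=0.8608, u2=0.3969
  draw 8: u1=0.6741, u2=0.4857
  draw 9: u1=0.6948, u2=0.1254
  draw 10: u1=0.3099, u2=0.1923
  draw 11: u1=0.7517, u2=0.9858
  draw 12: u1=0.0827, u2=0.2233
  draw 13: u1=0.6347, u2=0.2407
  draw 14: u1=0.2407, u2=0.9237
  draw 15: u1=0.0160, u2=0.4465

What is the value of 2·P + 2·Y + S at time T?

Check how each reaction changes W = 2·P + 2·Y + S (weight of products minus weight of reactants):
R1: P -> Y: (2·1) − (2·1) = 2 − 2 = 0
R2: Y -> P: (2·1) − (2·1) = 2 − 2 = 0
R3: P -> Y: (2·1) − (2·1) = 2 − 2 = 0
R4: P -> Y: (2·1) − (2·1) = 2 − 2 = 0
Every reaction leaves W unchanged, so W is conserved and no simulation is needed: W(T) = W(0) = 2·4 + 2·6 + 8 = 28

Value at T = 28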